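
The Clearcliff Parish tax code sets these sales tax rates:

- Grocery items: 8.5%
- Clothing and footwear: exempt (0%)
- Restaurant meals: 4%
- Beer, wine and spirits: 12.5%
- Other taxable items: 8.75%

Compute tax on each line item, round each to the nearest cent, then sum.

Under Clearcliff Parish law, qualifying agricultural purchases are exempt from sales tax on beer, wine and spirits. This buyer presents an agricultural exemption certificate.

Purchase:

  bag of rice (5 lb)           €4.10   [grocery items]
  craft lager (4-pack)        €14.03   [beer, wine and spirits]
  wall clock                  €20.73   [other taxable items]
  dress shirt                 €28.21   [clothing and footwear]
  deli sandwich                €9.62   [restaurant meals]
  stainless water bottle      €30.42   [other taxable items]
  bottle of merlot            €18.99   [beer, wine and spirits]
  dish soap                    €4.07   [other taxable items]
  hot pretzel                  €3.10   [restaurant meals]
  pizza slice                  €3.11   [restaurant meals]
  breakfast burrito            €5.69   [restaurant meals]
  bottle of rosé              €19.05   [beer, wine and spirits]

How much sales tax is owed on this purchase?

€6.03

Bag of rice (5 lb) €4.10: grocery items → 8.5% → €0.35
Craft lager (4-pack) €14.03: beer, wine and spirits, buyer-exempt → 0% → €0.00
Wall clock €20.73: other taxable items → 8.75% → €1.81
Dress shirt €28.21: clothing and footwear → 0% → €0.00
Deli sandwich €9.62: restaurant meals → 4% → €0.38
Stainless water bottle €30.42: other taxable items → 8.75% → €2.66
Bottle of merlot €18.99: beer, wine and spirits, buyer-exempt → 0% → €0.00
Dish soap €4.07: other taxable items → 8.75% → €0.36
Hot pretzel €3.10: restaurant meals → 4% → €0.12
Pizza slice €3.11: restaurant meals → 4% → €0.12
Breakfast burrito €5.69: restaurant meals → 4% → €0.23
Bottle of rosé €19.05: beer, wine and spirits, buyer-exempt → 0% → €0.00
Total tax = €0.35 + €1.81 + €0.38 + €2.66 + €0.36 + €0.12 + €0.12 + €0.23 = €6.03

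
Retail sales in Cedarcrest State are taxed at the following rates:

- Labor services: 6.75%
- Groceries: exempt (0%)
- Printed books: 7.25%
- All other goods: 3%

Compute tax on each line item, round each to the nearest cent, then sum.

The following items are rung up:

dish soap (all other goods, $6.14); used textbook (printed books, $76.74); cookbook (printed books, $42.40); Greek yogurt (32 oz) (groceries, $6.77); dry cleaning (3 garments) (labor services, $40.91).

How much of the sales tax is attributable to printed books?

$8.63

Used textbook $76.74: printed books → 7.25% → $5.56
Cookbook $42.40: printed books → 7.25% → $3.07
Tax on printed books = $5.56 + $3.07 = $8.63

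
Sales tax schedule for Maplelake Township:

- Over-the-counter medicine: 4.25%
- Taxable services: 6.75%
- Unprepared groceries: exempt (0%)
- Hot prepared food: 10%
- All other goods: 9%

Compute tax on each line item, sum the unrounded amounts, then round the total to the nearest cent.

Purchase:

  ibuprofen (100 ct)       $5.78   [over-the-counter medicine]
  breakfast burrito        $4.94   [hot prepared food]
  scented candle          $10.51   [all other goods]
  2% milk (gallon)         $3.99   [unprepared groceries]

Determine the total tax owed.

$1.69

Ibuprofen (100 ct) $5.78: over-the-counter medicine → 4.25% → $0.24565
Breakfast burrito $4.94: hot prepared food → 10% → $0.494
Scented candle $10.51: all other goods → 9% → $0.9459
2% milk (gallon) $3.99: unprepared groceries → 0% → $0.00
Unrounded tax sum = $1.68555 → $1.69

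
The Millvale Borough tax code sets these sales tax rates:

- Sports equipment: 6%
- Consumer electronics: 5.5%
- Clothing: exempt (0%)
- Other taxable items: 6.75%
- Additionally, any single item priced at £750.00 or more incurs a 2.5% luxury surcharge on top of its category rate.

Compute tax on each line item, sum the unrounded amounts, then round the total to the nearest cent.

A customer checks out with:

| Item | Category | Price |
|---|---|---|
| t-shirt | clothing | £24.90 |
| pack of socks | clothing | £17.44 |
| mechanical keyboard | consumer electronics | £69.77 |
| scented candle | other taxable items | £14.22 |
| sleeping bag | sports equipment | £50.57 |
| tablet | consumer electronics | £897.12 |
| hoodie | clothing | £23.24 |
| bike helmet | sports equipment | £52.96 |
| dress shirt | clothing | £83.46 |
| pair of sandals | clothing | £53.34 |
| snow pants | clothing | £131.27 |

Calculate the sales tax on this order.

T-shirt £24.90: clothing → 0% → £0.00
Pack of socks £17.44: clothing → 0% → £0.00
Mechanical keyboard £69.77: consumer electronics → 5.5% → £3.83735
Scented candle £14.22: other taxable items → 6.75% → £0.95985
Sleeping bag £50.57: sports equipment → 6% → £3.0342
Tablet £897.12: consumer electronics → 5.5% + 2.5% surcharge = 8% → £71.7696
Hoodie £23.24: clothing → 0% → £0.00
Bike helmet £52.96: sports equipment → 6% → £3.1776
Dress shirt £83.46: clothing → 0% → £0.00
Pair of sandals £53.34: clothing → 0% → £0.00
Snow pants £131.27: clothing → 0% → £0.00
Unrounded tax sum = £82.7786 → £82.78

£82.78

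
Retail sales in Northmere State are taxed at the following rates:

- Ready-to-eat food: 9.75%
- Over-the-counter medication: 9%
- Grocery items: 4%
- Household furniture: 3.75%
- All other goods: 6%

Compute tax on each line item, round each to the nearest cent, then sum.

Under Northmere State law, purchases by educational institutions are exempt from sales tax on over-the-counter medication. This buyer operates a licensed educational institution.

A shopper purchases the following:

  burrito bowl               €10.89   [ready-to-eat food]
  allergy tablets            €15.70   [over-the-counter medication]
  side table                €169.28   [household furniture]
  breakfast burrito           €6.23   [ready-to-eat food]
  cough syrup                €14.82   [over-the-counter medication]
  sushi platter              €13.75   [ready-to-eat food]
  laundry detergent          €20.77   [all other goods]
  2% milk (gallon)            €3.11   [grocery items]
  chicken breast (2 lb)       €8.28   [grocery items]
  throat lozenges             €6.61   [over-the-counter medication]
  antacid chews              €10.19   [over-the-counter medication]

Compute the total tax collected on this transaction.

Burrito bowl €10.89: ready-to-eat food → 9.75% → €1.06
Allergy tablets €15.70: over-the-counter medication, buyer-exempt → 0% → €0.00
Side table €169.28: household furniture → 3.75% → €6.35
Breakfast burrito €6.23: ready-to-eat food → 9.75% → €0.61
Cough syrup €14.82: over-the-counter medication, buyer-exempt → 0% → €0.00
Sushi platter €13.75: ready-to-eat food → 9.75% → €1.34
Laundry detergent €20.77: all other goods → 6% → €1.25
2% milk (gallon) €3.11: grocery items → 4% → €0.12
Chicken breast (2 lb) €8.28: grocery items → 4% → €0.33
Throat lozenges €6.61: over-the-counter medication, buyer-exempt → 0% → €0.00
Antacid chews €10.19: over-the-counter medication, buyer-exempt → 0% → €0.00
Total tax = €1.06 + €6.35 + €0.61 + €1.34 + €1.25 + €0.12 + €0.33 = €11.06

€11.06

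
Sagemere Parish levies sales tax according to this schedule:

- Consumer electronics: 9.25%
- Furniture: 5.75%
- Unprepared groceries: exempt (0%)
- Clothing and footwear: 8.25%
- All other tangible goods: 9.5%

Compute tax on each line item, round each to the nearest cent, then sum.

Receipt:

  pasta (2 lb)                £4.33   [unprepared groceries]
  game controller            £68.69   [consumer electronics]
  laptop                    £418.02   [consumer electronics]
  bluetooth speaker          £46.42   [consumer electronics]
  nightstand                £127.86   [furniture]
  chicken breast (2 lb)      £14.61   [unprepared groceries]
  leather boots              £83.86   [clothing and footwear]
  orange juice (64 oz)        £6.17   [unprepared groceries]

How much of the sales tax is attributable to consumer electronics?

£49.31

Game controller £68.69: consumer electronics → 9.25% → £6.35
Laptop £418.02: consumer electronics → 9.25% → £38.67
Bluetooth speaker £46.42: consumer electronics → 9.25% → £4.29
Tax on consumer electronics = £6.35 + £38.67 + £4.29 = £49.31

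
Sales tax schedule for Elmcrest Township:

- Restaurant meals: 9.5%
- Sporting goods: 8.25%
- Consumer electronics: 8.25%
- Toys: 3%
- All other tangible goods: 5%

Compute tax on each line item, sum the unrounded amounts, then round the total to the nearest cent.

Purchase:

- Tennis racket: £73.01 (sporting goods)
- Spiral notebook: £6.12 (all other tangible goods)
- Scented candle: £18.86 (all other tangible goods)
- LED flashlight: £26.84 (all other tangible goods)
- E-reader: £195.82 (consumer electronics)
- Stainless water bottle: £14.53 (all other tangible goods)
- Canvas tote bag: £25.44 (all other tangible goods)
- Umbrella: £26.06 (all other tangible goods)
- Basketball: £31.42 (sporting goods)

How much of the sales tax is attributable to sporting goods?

£8.62

Tennis racket £73.01: sporting goods → 8.25% → £6.023325
Basketball £31.42: sporting goods → 8.25% → £2.59215
Tax on sporting goods: unrounded sum = £8.615475 → £8.62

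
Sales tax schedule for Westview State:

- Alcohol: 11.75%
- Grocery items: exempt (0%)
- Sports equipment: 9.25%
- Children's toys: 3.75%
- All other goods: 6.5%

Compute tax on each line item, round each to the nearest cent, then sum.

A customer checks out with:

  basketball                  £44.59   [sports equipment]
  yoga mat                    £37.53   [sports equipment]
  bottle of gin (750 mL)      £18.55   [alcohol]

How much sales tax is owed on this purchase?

Basketball £44.59: sports equipment → 9.25% → £4.12
Yoga mat £37.53: sports equipment → 9.25% → £3.47
Bottle of gin (750 mL) £18.55: alcohol → 11.75% → £2.18
Total tax = £4.12 + £3.47 + £2.18 = £9.77

£9.77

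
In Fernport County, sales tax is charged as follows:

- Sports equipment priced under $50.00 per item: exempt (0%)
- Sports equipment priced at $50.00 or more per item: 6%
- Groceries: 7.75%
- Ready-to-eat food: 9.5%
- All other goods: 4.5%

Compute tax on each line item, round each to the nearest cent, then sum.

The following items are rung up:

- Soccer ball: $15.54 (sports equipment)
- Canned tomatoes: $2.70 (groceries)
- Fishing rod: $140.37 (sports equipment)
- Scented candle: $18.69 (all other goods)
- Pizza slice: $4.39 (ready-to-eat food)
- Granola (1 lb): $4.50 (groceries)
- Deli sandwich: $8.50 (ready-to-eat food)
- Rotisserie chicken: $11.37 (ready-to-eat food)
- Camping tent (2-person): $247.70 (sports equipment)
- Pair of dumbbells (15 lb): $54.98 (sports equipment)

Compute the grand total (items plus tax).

Soccer ball $15.54: sports equipment, under $50.00 → 0% → $0.00
Canned tomatoes $2.70: groceries → 7.75% → $0.21
Fishing rod $140.37: sports equipment, $50.00 or more → 6% → $8.42
Scented candle $18.69: all other goods → 4.5% → $0.84
Pizza slice $4.39: ready-to-eat food → 9.5% → $0.42
Granola (1 lb) $4.50: groceries → 7.75% → $0.35
Deli sandwich $8.50: ready-to-eat food → 9.5% → $0.81
Rotisserie chicken $11.37: ready-to-eat food → 9.5% → $1.08
Camping tent (2-person) $247.70: sports equipment, $50.00 or more → 6% → $14.86
Pair of dumbbells (15 lb) $54.98: sports equipment, $50.00 or more → 6% → $3.30
Subtotal = $508.74; tax = $30.29; total due = $539.03

$539.03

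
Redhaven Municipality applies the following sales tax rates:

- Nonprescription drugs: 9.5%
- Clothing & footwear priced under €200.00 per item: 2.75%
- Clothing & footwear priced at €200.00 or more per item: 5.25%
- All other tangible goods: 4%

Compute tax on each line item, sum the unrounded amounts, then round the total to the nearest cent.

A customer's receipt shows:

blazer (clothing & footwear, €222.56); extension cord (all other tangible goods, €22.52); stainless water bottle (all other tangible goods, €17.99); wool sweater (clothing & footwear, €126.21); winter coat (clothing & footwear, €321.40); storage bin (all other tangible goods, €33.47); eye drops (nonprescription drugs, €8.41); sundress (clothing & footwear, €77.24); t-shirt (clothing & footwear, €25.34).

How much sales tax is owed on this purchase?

€38.61

Blazer €222.56: clothing & footwear, €200.00 or more → 5.25% → €11.6844
Extension cord €22.52: all other tangible goods → 4% → €0.9008
Stainless water bottle €17.99: all other tangible goods → 4% → €0.7196
Wool sweater €126.21: clothing & footwear, under €200.00 → 2.75% → €3.470775
Winter coat €321.40: clothing & footwear, €200.00 or more → 5.25% → €16.8735
Storage bin €33.47: all other tangible goods → 4% → €1.3388
Eye drops €8.41: nonprescription drugs → 9.5% → €0.79895
Sundress €77.24: clothing & footwear, under €200.00 → 2.75% → €2.1241
T-shirt €25.34: clothing & footwear, under €200.00 → 2.75% → €0.69685
Unrounded tax sum = €38.607775 → €38.61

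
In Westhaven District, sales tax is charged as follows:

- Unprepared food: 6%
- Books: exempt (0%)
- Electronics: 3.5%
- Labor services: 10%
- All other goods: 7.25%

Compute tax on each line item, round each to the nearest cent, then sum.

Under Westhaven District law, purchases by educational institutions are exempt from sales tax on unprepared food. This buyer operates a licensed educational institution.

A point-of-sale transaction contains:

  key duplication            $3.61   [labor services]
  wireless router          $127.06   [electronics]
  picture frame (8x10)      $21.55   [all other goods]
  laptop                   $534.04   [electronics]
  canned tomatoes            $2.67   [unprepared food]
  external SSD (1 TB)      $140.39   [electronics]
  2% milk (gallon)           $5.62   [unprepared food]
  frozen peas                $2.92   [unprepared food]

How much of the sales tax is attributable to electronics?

Wireless router $127.06: electronics → 3.5% → $4.45
Laptop $534.04: electronics → 3.5% → $18.69
External SSD (1 TB) $140.39: electronics → 3.5% → $4.91
Tax on electronics = $4.45 + $18.69 + $4.91 = $28.05

$28.05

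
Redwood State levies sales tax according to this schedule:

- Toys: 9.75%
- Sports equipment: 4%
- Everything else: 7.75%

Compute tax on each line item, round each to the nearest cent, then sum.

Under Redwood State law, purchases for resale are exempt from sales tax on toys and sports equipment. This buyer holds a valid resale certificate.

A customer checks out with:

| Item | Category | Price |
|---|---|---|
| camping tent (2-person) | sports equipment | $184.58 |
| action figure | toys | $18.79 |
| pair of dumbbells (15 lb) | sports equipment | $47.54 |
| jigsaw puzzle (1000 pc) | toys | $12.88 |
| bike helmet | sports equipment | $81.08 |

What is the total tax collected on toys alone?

$0.00

Action figure $18.79: toys, buyer-exempt → 0% → $0.00
Jigsaw puzzle (1000 pc) $12.88: toys, buyer-exempt → 0% → $0.00
Tax on toys = $0.00 + $0.00 = $0.00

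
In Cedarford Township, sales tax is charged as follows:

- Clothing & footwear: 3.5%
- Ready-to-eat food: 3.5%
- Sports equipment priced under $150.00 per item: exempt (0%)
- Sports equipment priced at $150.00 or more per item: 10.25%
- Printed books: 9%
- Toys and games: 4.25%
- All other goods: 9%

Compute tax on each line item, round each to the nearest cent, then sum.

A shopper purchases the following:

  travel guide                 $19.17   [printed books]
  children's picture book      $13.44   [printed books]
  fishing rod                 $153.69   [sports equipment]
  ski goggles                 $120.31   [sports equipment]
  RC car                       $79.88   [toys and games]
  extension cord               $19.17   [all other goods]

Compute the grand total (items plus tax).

$429.47

Travel guide $19.17: printed books → 9% → $1.73
Children's picture book $13.44: printed books → 9% → $1.21
Fishing rod $153.69: sports equipment, $150.00 or more → 10.25% → $15.75
Ski goggles $120.31: sports equipment, under $150.00 → 0% → $0.00
RC car $79.88: toys and games → 4.25% → $3.39
Extension cord $19.17: all other goods → 9% → $1.73
Subtotal = $405.66; tax = $23.81; total due = $429.47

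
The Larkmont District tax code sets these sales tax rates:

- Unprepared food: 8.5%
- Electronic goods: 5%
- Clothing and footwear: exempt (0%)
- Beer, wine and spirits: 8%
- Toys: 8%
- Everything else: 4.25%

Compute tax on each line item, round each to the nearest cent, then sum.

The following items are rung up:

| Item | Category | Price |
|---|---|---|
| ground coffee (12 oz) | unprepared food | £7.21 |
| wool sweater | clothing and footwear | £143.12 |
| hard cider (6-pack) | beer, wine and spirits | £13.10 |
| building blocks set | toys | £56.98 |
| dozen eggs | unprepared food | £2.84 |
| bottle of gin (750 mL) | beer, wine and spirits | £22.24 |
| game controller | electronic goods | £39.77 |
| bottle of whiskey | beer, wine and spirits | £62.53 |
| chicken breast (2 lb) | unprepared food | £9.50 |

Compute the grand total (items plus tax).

£373.33

Ground coffee (12 oz) £7.21: unprepared food → 8.5% → £0.61
Wool sweater £143.12: clothing and footwear → 0% → £0.00
Hard cider (6-pack) £13.10: beer, wine and spirits → 8% → £1.05
Building blocks set £56.98: toys → 8% → £4.56
Dozen eggs £2.84: unprepared food → 8.5% → £0.24
Bottle of gin (750 mL) £22.24: beer, wine and spirits → 8% → £1.78
Game controller £39.77: electronic goods → 5% → £1.99
Bottle of whiskey £62.53: beer, wine and spirits → 8% → £5.00
Chicken breast (2 lb) £9.50: unprepared food → 8.5% → £0.81
Subtotal = £357.29; tax = £16.04; total due = £373.33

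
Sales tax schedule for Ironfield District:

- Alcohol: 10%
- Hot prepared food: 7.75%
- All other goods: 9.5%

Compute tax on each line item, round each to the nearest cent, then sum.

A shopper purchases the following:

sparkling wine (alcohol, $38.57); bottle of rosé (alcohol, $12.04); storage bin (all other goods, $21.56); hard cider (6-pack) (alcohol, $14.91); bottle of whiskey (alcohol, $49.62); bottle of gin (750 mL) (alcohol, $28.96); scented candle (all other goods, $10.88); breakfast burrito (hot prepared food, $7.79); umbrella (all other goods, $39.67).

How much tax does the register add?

Sparkling wine $38.57: alcohol → 10% → $3.86
Bottle of rosé $12.04: alcohol → 10% → $1.20
Storage bin $21.56: all other goods → 9.5% → $2.05
Hard cider (6-pack) $14.91: alcohol → 10% → $1.49
Bottle of whiskey $49.62: alcohol → 10% → $4.96
Bottle of gin (750 mL) $28.96: alcohol → 10% → $2.90
Scented candle $10.88: all other goods → 9.5% → $1.03
Breakfast burrito $7.79: hot prepared food → 7.75% → $0.60
Umbrella $39.67: all other goods → 9.5% → $3.77
Total tax = $3.86 + $1.20 + $2.05 + $1.49 + $4.96 + $2.90 + $1.03 + $0.60 + $3.77 = $21.86

$21.86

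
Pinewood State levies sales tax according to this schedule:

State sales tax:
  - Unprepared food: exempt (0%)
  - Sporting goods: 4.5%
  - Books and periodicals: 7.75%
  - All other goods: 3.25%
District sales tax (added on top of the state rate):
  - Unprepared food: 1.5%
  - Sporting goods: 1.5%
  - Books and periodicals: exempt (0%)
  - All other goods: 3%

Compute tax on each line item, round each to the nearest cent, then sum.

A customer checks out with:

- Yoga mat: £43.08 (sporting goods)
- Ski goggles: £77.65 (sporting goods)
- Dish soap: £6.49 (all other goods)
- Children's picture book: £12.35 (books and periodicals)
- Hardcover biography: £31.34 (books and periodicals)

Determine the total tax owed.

Yoga mat £43.08: sporting goods → 4.5% + 1.5% district = 6% → £2.58
Ski goggles £77.65: sporting goods → 4.5% + 1.5% district = 6% → £4.66
Dish soap £6.49: all other goods → 3.25% + 3% district = 6.25% → £0.41
Children's picture book £12.35: books and periodicals → 7.75% + 0% district = 7.75% → £0.96
Hardcover biography £31.34: books and periodicals → 7.75% + 0% district = 7.75% → £2.43
Total tax = £2.58 + £4.66 + £0.41 + £0.96 + £2.43 = £11.04

£11.04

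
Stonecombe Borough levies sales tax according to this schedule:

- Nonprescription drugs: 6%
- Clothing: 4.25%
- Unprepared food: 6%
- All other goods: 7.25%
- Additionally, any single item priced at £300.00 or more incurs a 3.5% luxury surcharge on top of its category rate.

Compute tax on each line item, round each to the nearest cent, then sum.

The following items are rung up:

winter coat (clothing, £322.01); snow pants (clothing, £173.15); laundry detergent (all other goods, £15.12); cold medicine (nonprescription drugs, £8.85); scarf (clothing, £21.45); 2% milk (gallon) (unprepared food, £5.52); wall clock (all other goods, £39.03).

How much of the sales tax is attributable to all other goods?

Laundry detergent £15.12: all other goods → 7.25% → £1.10
Wall clock £39.03: all other goods → 7.25% → £2.83
Tax on all other goods = £1.10 + £2.83 = £3.93

£3.93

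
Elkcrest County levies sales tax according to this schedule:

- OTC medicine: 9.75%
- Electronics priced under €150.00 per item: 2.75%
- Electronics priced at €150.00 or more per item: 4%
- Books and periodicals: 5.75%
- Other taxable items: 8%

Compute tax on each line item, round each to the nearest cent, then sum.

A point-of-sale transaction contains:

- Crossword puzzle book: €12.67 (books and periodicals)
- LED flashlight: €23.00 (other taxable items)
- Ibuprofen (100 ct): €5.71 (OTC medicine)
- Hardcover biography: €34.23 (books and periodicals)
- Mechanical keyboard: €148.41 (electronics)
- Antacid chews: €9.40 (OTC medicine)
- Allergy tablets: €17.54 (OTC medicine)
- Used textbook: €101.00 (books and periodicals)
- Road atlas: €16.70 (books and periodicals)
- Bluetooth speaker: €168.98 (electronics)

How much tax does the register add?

Crossword puzzle book €12.67: books and periodicals → 5.75% → €0.73
LED flashlight €23.00: other taxable items → 8% → €1.84
Ibuprofen (100 ct) €5.71: OTC medicine → 9.75% → €0.56
Hardcover biography €34.23: books and periodicals → 5.75% → €1.97
Mechanical keyboard €148.41: electronics, under €150.00 → 2.75% → €4.08
Antacid chews €9.40: OTC medicine → 9.75% → €0.92
Allergy tablets €17.54: OTC medicine → 9.75% → €1.71
Used textbook €101.00: books and periodicals → 5.75% → €5.81
Road atlas €16.70: books and periodicals → 5.75% → €0.96
Bluetooth speaker €168.98: electronics, €150.00 or more → 4% → €6.76
Total tax = €0.73 + €1.84 + €0.56 + €1.97 + €4.08 + €0.92 + €1.71 + €5.81 + €0.96 + €6.76 = €25.34

€25.34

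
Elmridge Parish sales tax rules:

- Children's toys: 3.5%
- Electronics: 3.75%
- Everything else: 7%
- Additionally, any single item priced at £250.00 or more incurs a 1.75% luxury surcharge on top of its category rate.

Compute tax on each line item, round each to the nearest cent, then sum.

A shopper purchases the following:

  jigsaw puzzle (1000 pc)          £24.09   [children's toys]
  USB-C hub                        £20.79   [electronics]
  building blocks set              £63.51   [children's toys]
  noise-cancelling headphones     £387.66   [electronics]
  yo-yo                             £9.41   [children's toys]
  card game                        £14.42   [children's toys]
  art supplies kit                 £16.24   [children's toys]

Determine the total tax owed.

£26.56

Jigsaw puzzle (1000 pc) £24.09: children's toys → 3.5% → £0.84
USB-C hub £20.79: electronics → 3.75% → £0.78
Building blocks set £63.51: children's toys → 3.5% → £2.22
Noise-cancelling headphones £387.66: electronics → 3.75% + 1.75% surcharge = 5.5% → £21.32
Yo-yo £9.41: children's toys → 3.5% → £0.33
Card game £14.42: children's toys → 3.5% → £0.50
Art supplies kit £16.24: children's toys → 3.5% → £0.57
Total tax = £0.84 + £0.78 + £2.22 + £21.32 + £0.33 + £0.50 + £0.57 = £26.56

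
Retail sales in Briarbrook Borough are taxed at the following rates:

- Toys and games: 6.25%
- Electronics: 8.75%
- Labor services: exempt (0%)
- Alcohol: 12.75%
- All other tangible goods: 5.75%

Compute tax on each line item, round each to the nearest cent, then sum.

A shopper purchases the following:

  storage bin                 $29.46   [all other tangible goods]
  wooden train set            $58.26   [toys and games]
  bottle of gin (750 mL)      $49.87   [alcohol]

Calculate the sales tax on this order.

Storage bin $29.46: all other tangible goods → 5.75% → $1.69
Wooden train set $58.26: toys and games → 6.25% → $3.64
Bottle of gin (750 mL) $49.87: alcohol → 12.75% → $6.36
Total tax = $1.69 + $3.64 + $6.36 = $11.69

$11.69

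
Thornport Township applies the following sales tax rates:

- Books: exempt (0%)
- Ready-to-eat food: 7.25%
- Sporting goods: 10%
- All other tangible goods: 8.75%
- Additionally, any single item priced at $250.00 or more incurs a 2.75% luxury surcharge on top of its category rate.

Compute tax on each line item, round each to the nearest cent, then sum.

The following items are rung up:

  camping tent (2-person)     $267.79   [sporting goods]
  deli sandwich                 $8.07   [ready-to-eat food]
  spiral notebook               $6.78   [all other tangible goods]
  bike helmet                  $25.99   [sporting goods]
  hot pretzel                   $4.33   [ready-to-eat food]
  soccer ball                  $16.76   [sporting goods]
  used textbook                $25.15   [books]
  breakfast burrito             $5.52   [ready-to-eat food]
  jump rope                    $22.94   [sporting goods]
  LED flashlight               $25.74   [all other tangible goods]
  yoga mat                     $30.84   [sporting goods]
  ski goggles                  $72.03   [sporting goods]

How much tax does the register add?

$55.13

Camping tent (2-person) $267.79: sporting goods → 10% + 2.75% surcharge = 12.75% → $34.14
Deli sandwich $8.07: ready-to-eat food → 7.25% → $0.59
Spiral notebook $6.78: all other tangible goods → 8.75% → $0.59
Bike helmet $25.99: sporting goods → 10% → $2.60
Hot pretzel $4.33: ready-to-eat food → 7.25% → $0.31
Soccer ball $16.76: sporting goods → 10% → $1.68
Used textbook $25.15: books → 0% → $0.00
Breakfast burrito $5.52: ready-to-eat food → 7.25% → $0.40
Jump rope $22.94: sporting goods → 10% → $2.29
LED flashlight $25.74: all other tangible goods → 8.75% → $2.25
Yoga mat $30.84: sporting goods → 10% → $3.08
Ski goggles $72.03: sporting goods → 10% → $7.20
Total tax = $34.14 + $0.59 + $0.59 + $2.60 + $0.31 + $1.68 + $0.40 + $2.29 + $2.25 + $3.08 + $7.20 = $55.13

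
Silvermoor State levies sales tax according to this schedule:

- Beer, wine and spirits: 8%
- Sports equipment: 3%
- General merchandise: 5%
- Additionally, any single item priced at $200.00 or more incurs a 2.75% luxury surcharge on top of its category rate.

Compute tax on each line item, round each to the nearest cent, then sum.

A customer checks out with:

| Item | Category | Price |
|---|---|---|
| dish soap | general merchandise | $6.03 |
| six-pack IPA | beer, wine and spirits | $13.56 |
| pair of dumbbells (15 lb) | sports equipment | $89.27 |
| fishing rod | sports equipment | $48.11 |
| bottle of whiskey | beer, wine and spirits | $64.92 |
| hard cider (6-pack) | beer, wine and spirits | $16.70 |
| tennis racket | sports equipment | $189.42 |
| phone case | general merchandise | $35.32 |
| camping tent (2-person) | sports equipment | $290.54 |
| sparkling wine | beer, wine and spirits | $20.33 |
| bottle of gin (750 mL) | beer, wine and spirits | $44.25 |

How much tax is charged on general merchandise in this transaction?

Dish soap $6.03: general merchandise → 5% → $0.30
Phone case $35.32: general merchandise → 5% → $1.77
Tax on general merchandise = $0.30 + $1.77 = $2.07

$2.07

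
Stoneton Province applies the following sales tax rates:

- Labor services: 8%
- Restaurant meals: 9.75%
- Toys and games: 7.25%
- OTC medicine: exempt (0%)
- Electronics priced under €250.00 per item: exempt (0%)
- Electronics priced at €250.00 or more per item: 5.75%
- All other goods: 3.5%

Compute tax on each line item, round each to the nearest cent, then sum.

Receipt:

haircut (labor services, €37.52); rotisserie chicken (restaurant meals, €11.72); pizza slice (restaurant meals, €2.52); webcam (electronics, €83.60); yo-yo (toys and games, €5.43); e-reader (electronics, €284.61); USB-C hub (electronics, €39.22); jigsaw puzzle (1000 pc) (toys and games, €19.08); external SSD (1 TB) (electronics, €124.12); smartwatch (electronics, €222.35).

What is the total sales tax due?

Haircut €37.52: labor services → 8% → €3.00
Rotisserie chicken €11.72: restaurant meals → 9.75% → €1.14
Pizza slice €2.52: restaurant meals → 9.75% → €0.25
Webcam €83.60: electronics, under €250.00 → 0% → €0.00
Yo-yo €5.43: toys and games → 7.25% → €0.39
E-reader €284.61: electronics, €250.00 or more → 5.75% → €16.37
USB-C hub €39.22: electronics, under €250.00 → 0% → €0.00
Jigsaw puzzle (1000 pc) €19.08: toys and games → 7.25% → €1.38
External SSD (1 TB) €124.12: electronics, under €250.00 → 0% → €0.00
Smartwatch €222.35: electronics, under €250.00 → 0% → €0.00
Total tax = €3.00 + €1.14 + €0.25 + €0.39 + €16.37 + €1.38 = €22.53

€22.53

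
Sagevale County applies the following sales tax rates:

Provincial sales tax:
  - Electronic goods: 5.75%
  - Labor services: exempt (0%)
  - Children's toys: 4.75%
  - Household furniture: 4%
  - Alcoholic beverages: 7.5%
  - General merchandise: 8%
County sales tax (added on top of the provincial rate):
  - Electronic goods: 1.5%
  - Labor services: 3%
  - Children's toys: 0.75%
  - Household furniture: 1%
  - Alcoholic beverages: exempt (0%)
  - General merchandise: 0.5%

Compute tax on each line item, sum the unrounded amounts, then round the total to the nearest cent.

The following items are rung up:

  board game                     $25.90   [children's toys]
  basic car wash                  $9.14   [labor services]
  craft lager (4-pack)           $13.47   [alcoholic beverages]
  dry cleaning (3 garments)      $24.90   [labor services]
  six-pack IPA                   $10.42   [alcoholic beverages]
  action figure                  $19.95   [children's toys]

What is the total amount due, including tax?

$109.11

Board game $25.90: children's toys → 4.75% + 0.75% county = 5.5% → $1.4245
Basic car wash $9.14: labor services → 0% + 3% county = 3% → $0.2742
Craft lager (4-pack) $13.47: alcoholic beverages → 7.5% + 0% county = 7.5% → $1.01025
Dry cleaning (3 garments) $24.90: labor services → 0% + 3% county = 3% → $0.747
Six-pack IPA $10.42: alcoholic beverages → 7.5% + 0% county = 7.5% → $0.7815
Action figure $19.95: children's toys → 4.75% + 0.75% county = 5.5% → $1.09725
Subtotal = $103.78; unrounded tax = $5.3347 → $5.33; total due = $109.11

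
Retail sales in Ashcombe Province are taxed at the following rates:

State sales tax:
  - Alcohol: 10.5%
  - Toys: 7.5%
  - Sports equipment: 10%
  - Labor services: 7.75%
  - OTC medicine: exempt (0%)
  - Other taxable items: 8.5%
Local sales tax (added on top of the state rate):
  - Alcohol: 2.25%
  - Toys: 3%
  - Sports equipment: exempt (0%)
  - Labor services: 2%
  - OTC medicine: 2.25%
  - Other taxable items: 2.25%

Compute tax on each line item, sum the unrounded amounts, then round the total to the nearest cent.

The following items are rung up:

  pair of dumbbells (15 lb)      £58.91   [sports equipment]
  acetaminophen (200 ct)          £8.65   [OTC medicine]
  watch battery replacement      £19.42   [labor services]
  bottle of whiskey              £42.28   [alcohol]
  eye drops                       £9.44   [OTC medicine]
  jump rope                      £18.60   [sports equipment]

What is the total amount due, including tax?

£172.74

Pair of dumbbells (15 lb) £58.91: sports equipment → 10% + 0% local = 10% → £5.891
Acetaminophen (200 ct) £8.65: OTC medicine → 0% + 2.25% local = 2.25% → £0.194625
Watch battery replacement £19.42: labor services → 7.75% + 2% local = 9.75% → £1.89345
Bottle of whiskey £42.28: alcohol → 10.5% + 2.25% local = 12.75% → £5.3907
Eye drops £9.44: OTC medicine → 0% + 2.25% local = 2.25% → £0.2124
Jump rope £18.60: sports equipment → 10% + 0% local = 10% → £1.86
Subtotal = £157.30; unrounded tax = £15.442175 → £15.44; total due = £172.74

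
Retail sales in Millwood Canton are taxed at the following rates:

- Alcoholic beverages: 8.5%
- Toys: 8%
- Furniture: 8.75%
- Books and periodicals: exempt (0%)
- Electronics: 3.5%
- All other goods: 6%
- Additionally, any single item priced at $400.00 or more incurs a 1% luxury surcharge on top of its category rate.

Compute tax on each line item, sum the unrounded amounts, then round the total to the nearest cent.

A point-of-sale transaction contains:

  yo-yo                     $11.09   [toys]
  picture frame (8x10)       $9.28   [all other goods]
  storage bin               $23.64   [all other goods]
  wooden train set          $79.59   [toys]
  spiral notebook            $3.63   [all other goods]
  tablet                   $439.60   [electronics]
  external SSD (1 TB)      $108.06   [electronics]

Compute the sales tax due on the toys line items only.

$7.25

Yo-yo $11.09: toys → 8% → $0.8872
Wooden train set $79.59: toys → 8% → $6.3672
Tax on toys: unrounded sum = $7.2544 → $7.25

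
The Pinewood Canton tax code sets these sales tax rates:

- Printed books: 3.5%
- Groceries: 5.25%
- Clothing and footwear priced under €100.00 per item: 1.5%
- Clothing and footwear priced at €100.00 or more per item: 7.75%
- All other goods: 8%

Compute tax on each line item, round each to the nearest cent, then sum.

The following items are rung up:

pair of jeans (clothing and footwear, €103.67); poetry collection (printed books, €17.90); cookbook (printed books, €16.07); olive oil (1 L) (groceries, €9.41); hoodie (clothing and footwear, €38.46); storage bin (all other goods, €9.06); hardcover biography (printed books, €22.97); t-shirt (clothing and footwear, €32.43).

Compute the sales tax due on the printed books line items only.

€1.99

Poetry collection €17.90: printed books → 3.5% → €0.63
Cookbook €16.07: printed books → 3.5% → €0.56
Hardcover biography €22.97: printed books → 3.5% → €0.80
Tax on printed books = €0.63 + €0.56 + €0.80 = €1.99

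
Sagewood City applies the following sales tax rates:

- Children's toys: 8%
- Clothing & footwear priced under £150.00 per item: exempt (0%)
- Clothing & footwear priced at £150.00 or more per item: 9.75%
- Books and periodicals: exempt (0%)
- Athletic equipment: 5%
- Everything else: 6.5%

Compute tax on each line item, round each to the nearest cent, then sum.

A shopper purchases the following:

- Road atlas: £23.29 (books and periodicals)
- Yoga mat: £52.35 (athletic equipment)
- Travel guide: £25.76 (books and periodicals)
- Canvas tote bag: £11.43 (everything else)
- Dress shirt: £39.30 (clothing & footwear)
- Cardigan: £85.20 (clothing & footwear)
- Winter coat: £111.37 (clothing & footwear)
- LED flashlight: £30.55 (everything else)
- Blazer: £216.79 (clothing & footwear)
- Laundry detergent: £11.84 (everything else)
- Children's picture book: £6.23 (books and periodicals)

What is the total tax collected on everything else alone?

£3.50

Canvas tote bag £11.43: everything else → 6.5% → £0.74
LED flashlight £30.55: everything else → 6.5% → £1.99
Laundry detergent £11.84: everything else → 6.5% → £0.77
Tax on everything else = £0.74 + £1.99 + £0.77 = £3.50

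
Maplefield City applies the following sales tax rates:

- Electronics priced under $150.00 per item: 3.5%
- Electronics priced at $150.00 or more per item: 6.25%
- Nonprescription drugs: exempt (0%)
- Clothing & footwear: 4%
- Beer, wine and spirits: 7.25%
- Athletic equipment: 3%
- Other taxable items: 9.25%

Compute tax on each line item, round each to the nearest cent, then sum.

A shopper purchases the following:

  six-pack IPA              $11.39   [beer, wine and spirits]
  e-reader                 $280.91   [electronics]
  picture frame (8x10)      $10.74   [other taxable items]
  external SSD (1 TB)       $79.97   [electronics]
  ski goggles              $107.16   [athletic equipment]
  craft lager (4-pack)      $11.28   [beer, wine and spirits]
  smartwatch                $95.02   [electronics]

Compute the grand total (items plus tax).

$626.01

Six-pack IPA $11.39: beer, wine and spirits → 7.25% → $0.83
E-reader $280.91: electronics, $150.00 or more → 6.25% → $17.56
Picture frame (8x10) $10.74: other taxable items → 9.25% → $0.99
External SSD (1 TB) $79.97: electronics, under $150.00 → 3.5% → $2.80
Ski goggles $107.16: athletic equipment → 3% → $3.21
Craft lager (4-pack) $11.28: beer, wine and spirits → 7.25% → $0.82
Smartwatch $95.02: electronics, under $150.00 → 3.5% → $3.33
Subtotal = $596.47; tax = $29.54; total due = $626.01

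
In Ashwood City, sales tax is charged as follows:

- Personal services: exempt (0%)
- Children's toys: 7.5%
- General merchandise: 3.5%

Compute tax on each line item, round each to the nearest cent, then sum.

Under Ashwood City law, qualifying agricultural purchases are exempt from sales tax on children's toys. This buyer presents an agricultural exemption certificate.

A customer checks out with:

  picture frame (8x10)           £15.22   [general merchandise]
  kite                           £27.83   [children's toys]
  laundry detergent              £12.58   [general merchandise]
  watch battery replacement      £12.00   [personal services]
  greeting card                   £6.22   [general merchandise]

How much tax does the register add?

Picture frame (8x10) £15.22: general merchandise → 3.5% → £0.53
Kite £27.83: children's toys, buyer-exempt → 0% → £0.00
Laundry detergent £12.58: general merchandise → 3.5% → £0.44
Watch battery replacement £12.00: personal services → 0% → £0.00
Greeting card £6.22: general merchandise → 3.5% → £0.22
Total tax = £0.53 + £0.44 + £0.22 = £1.19

£1.19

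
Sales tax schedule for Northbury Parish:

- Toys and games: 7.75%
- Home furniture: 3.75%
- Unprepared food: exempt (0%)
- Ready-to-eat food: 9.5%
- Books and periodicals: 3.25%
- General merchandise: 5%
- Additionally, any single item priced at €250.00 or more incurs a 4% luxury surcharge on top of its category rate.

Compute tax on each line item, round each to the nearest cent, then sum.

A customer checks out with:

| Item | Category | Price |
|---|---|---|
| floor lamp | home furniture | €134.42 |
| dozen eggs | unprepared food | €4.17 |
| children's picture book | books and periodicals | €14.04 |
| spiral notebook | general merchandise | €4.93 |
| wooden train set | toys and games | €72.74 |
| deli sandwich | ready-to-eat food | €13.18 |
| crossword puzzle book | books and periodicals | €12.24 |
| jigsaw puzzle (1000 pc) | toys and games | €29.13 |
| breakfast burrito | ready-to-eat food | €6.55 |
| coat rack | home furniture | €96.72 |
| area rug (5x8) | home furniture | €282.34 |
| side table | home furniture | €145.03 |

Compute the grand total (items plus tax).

Floor lamp €134.42: home furniture → 3.75% → €5.04
Dozen eggs €4.17: unprepared food → 0% → €0.00
Children's picture book €14.04: books and periodicals → 3.25% → €0.46
Spiral notebook €4.93: general merchandise → 5% → €0.25
Wooden train set €72.74: toys and games → 7.75% → €5.64
Deli sandwich €13.18: ready-to-eat food → 9.5% → €1.25
Crossword puzzle book €12.24: books and periodicals → 3.25% → €0.40
Jigsaw puzzle (1000 pc) €29.13: toys and games → 7.75% → €2.26
Breakfast burrito €6.55: ready-to-eat food → 9.5% → €0.62
Coat rack €96.72: home furniture → 3.75% → €3.63
Area rug (5x8) €282.34: home furniture → 3.75% + 4% surcharge = 7.75% → €21.88
Side table €145.03: home furniture → 3.75% → €5.44
Subtotal = €815.49; tax = €46.87; total due = €862.36

€862.36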